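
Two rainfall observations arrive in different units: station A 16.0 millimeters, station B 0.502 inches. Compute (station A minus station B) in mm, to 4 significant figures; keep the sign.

station B: 0.502 in = 12.75080 mm.
Difference: 16.00000 − 12.75080 = 3.249 mm.

3.249 mm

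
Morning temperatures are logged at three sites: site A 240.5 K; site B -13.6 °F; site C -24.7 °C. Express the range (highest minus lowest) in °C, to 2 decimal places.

7.95 °C

site A: 240.5 K = -32.650 °C.
site B: -13.6 °F = -25.333 °C.
Spread: (-24.700) − (-32.650) = 7.950 °C.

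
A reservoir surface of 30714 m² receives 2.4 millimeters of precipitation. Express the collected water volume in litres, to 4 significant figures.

73710 litres

1 mm over 1 m² is 1 L, so volume = 2.4 × 30714 = 73713.6 L ≈ 73710 L.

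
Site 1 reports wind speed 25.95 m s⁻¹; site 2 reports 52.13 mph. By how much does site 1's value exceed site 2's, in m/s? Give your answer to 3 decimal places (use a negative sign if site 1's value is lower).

site 2: 52.13 mph = 23.30420 m/s.
Difference: 25.95000 − 23.30420 = 2.646 m/s.

2.646 m/s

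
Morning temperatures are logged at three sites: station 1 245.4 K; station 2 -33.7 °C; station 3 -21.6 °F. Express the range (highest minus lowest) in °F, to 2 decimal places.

station 1: 245.4 K = -27.750 °C.
station 3: -21.6 °F = -29.778 °C.
Spread: (-27.750) − (-33.700) = 5.950 °C = 10.71 °F.

10.71 °F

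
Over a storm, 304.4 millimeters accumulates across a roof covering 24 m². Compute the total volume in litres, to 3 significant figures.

7310 litres

1 mm over 1 m² is 1 L, so volume = 304.4 × 24 = 7305.6 L ≈ 7310 L.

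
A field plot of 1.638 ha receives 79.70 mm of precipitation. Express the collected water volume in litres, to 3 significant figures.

Area: 1.638 ha = 16380 m².
1 mm over 1 m² is 1 L, so volume = 79.7 × 16380 = 1305486 L ≈ 1310000 L.

1310000 litres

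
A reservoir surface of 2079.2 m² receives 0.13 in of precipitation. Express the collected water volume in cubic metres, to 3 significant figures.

6.87 cubic metres

Depth: 0.13 in × 25.4 = 3.302 mm.
1 mm over 1 m² is 1 L, so volume = 3.302 × 2079.2 = 6865.5184 L = 6.87 m³.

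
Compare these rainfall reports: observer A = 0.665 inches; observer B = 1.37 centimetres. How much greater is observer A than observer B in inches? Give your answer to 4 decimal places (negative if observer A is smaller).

0.1256 in

observer B: 1.37 cm = 0.539370 in.
Difference: 0.665000 − 0.539370 = 0.1256 in.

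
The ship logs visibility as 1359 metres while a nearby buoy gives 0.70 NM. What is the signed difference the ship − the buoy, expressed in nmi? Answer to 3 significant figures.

the ship: 1359 m = 0.733801 nmi.
Difference: 0.733801 − 0.700000 = 0.0338 nmi.

0.0338 nmi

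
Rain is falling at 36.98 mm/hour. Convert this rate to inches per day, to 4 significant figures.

36.98 mm/hour × 0.0393701 in/mm × 24 hour/day = 34.94 in/day.

34.94 in/day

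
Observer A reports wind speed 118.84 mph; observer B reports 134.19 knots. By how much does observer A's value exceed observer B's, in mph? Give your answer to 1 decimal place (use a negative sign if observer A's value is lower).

-35.6 mph

observer B: 134.19 kt = 154.423 mph.
Difference: 118.840 − 154.423 = -35.6 mph.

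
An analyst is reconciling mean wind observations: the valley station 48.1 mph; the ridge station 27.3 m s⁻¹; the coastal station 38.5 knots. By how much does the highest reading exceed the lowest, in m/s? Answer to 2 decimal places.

7.49 m/s

the valley station: 48.1 mph = 21.5026 m/s.
the coastal station: 38.5 kt = 19.8061 m/s.
Spread: 27.3000 − 19.8061 = 7.49 m/s.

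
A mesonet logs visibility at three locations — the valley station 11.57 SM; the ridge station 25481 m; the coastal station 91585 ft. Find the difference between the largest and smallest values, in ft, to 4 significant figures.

30500 ft

the valley station: 11.57 SM = 61089.60 ft.
the ridge station: 25481 m = 83599.08 ft.
Spread: 91585.00 − 61089.60 = 30500 ft.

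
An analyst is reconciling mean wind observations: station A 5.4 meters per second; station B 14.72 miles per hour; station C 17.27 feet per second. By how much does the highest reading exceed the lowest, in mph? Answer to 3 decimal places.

station A: 5.4 m/s = 12.07946 mph.
station C: 17.27 ft/s = 11.77500 mph.
Spread: 14.72000 − 11.77500 = 2.945 mph.

2.945 mph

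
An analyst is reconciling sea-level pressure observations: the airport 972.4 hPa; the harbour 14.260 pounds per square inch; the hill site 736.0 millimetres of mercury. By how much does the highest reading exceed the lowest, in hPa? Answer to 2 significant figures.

11 hPa

the harbour: 14.260 psi = 983.19 hPa.
the hill site: 736.0 mmHg = 981.25 hPa.
Spread: 983.19 − 972.40 = 11 hPa.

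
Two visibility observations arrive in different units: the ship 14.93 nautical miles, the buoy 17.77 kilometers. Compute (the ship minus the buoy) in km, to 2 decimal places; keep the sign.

the ship: 14.93 nmi = 27.6504 km.
Difference: 27.6504 − 17.7700 = 9.88 km.

9.88 km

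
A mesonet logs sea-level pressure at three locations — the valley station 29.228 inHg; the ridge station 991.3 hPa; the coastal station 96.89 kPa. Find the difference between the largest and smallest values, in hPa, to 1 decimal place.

the valley station: 29.228 inHg = 989.774 hPa.
the coastal station: 96.89 kPa = 968.900 hPa.
Spread: 991.300 − 968.900 = 22.4 hPa.

22.4 hPa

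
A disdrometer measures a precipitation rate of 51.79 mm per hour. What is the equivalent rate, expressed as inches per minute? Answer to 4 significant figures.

51.79 mm/hour × 0.0393701 in/mm × 0.0166667 hour/minute = 0.03398 in/minute.

0.03398 in/minute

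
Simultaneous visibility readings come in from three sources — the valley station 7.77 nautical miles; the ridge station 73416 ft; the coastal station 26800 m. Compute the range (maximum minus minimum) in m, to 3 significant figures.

the valley station: 7.77 nmi = 14390.04 m.
the ridge station: 73416 ft = 22377.20 m.
Spread: 26800.00 − 14390.04 = 12400 m.

12400 m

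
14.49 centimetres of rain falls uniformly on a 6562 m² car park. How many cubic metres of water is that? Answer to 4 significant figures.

950.8 cubic metres

Depth: 14.49 cm × 10 = 144.9 mm.
1 mm over 1 m² is 1 L, so volume = 144.9 × 6562 = 950833.8 L = 950.8 m³.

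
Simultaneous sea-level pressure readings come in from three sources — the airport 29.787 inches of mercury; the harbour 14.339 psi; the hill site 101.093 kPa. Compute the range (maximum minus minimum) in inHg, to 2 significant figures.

0.66 inHg

the harbour: 14.339 psi = 29.1945 inHg.
the hill site: 101.093 kPa = 29.8527 inHg.
Spread: 29.8527 − 29.1945 = 0.66 inHg.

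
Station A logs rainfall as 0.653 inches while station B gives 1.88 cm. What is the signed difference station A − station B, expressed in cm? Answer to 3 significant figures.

station A: 0.653 in = 1.65862 cm.
Difference: 1.65862 − 1.88000 = -0.221 cm.

-0.221 cm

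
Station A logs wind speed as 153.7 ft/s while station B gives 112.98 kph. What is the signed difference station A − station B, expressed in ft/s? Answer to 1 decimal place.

station B: 112.98 km/h = 102.964 ft/s.
Difference: 153.700 − 102.964 = 50.7 ft/s.

50.7 ft/s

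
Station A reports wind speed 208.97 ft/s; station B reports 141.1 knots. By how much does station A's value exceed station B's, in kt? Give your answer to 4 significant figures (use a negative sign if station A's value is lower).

-17.29 kt

station A: 208.97 ft/s = 123.8113 kt.
Difference: 123.8113 − 141.1000 = -17.29 kt.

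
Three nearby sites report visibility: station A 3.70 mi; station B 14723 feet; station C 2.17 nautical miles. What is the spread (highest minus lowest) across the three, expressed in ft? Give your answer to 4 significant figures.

6351 ft

station A: 3.70 SM = 19536.00 ft.
station C: 2.17 nmi = 13185.17 ft.
Spread: 19536.00 − 13185.17 = 6351 ft.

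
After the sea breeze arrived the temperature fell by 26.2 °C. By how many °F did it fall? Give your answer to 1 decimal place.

47.2 °F

Converting a difference, only the 9/5 scale factor applies: Δ°F = 26.2 × 1.8 = 47.2 °F.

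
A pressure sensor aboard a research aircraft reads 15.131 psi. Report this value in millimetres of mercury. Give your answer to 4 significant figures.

782.5 mmHg

1 psi = 51.7149 mmHg, so 15.131 × 51.7149 = 782.5 mmHg.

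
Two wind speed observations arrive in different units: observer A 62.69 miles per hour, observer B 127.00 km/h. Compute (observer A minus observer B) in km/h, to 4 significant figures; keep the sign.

observer A: 62.69 mph = 100.8898 km/h.
Difference: 100.8898 − 127.0000 = -26.11 km/h.

-26.11 km/h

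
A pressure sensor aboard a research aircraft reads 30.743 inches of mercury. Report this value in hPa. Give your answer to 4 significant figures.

1041 hPa

1 inHg = 33.8639 hPa, so 30.743 × 33.8639 = 1041 hPa.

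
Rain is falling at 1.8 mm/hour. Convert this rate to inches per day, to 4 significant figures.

1.8 mm/hour × 0.0393701 in/mm × 24 hour/day = 1.701 in/day.

1.701 in/day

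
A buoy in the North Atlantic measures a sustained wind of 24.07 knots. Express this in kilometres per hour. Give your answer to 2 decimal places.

44.58 km/h

1 kt = 1.852 km/h, so 24.07 × 1.852 = 44.58 km/h.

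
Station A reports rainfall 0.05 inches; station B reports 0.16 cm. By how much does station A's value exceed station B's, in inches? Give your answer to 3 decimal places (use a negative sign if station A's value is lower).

station B: 0.16 cm = 0.06299 in.
Difference: 0.05000 − 0.06299 = -0.013 in.

-0.013 in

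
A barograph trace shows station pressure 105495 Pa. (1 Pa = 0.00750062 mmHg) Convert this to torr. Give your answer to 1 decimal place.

791.3 mmHg

1 Pa = 0.00750062 mmHg, so 105495 × 0.00750062 = 791.3 mmHg.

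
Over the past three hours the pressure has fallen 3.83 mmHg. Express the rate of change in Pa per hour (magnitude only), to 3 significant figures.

3.83 mmHg / 3 h × 133.322 Pa/mmHg = 170 Pa/h.

170 Pa per hour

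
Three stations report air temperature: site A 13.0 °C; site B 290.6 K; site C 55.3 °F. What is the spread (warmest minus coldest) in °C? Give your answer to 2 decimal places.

4.51 °C

site B: 290.6 K = 17.450 °C.
site C: 55.3 °F = 12.944 °C.
Spread: 17.450 − 12.944 = 4.506 °C.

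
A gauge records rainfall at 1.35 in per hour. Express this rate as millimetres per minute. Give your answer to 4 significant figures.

1.35 in/hour × 25.4 mm/in × 0.0166667 hour/minute = 0.5715 mm/minute.

0.5715 mm/minute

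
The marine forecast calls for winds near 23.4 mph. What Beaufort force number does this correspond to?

Beaufort force 5

23.4 mph = 10.5 m/s, which is Beaufort 5 (fresh breeze, 8.0–10.7 m/s).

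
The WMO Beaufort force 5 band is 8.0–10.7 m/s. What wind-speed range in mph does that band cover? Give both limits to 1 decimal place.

17.9 to 23.9 mph

8.0–10.7 m/s × 2.237 = 17.9–23.9 mph.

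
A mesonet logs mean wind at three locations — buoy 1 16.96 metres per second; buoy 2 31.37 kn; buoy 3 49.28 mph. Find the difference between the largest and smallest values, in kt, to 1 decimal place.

11.5 kt

buoy 1: 16.96 m/s = 32.968 kt.
buoy 3: 49.28 mph = 42.823 kt.
Spread: 42.823 − 31.370 = 11.5 kt.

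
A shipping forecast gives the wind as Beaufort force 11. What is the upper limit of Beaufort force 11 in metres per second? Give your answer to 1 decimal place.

Beaufort 11 (violent storm) spans 28.5–32.6 m/s.

32.6 m/s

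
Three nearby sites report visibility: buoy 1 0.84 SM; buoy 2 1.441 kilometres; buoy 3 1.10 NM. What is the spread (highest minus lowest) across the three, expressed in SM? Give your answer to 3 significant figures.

buoy 2: 1.441 km = 0.89540 SM.
buoy 3: 1.10 nmi = 1.26586 SM.
Spread: 1.26586 − 0.84000 = 0.426 SM.

0.426 SM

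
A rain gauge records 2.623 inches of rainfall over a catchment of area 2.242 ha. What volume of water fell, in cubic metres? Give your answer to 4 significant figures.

Depth: 2.623 in × 25.4 = 66.6242 mm.
Area: 2.242 ha = 22420 m².
1 mm over 1 m² is 1 L, so volume = 66.6242 × 22420 = 1493714.6 L = 1494 m³.

1494 cubic metres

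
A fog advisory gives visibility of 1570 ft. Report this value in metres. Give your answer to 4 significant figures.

1 ft = 0.3048 m, so 1570 × 0.3048 = 478.5 m.

478.5 m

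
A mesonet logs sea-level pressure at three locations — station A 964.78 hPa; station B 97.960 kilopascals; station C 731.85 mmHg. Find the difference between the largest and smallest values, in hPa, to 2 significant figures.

15 hPa

station B: 97.960 kPa = 979.60 hPa.
station C: 731.85 mmHg = 975.72 hPa.
Spread: 979.60 − 964.78 = 15 hPa.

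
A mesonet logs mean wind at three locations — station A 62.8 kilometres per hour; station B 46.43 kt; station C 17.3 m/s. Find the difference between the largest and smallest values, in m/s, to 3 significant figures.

station A: 62.8 km/h = 17.4444 m/s.
station B: 46.43 kt = 23.8857 m/s.
Spread: 23.8857 − 17.3000 = 6.59 m/s.

6.59 m/s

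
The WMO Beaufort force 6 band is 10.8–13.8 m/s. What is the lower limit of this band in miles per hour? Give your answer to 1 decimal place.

10.8–13.8 m/s × 2.237 = 24.2–30.9 mph.

24.2 mph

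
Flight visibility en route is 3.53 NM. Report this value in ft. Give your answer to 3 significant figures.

1 nmi = 6076.12 ft, so 3.53 × 6076.12 = 21400 ft.

21400 ft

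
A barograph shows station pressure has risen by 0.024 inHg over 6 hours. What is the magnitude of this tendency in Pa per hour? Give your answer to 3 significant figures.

13.5 Pa per hour

0.024 inHg / 6 h × 3386.39 Pa/inHg = 13.5 Pa/h.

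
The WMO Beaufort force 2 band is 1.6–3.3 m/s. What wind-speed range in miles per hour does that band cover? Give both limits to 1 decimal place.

3.6 to 7.4 mph

1.6–3.3 m/s × 2.237 = 3.6–7.4 mph.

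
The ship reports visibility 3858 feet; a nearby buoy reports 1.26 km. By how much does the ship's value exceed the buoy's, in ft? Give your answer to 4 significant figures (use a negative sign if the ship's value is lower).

the buoy: 1.26 km = 4133.858 ft.
Difference: 3858.000 − 4133.858 = -275.9 ft.

-275.9 ft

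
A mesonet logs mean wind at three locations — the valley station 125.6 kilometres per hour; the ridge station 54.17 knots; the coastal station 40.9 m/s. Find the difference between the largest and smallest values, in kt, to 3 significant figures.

25.3 kt

the valley station: 125.6 km/h = 67.819 kt.
the coastal station: 40.9 m/s = 79.503 kt.
Spread: 79.503 − 54.170 = 25.3 kt.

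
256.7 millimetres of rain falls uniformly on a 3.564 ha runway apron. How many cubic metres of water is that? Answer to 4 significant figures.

Area: 3.564 ha = 35640 m².
1 mm over 1 m² is 1 L, so volume = 256.7 × 35640 = 9148788 L = 9149 m³.

9149 cubic metres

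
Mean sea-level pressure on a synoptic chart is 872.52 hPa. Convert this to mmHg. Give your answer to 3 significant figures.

654 mmHg

1 hPa = 0.750062 mmHg, so 872.52 × 0.750062 = 654 mmHg.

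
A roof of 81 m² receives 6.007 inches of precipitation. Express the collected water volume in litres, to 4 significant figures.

12360 litres

Depth: 6.007 in × 25.4 = 152.5778 mm.
1 mm over 1 m² is 1 L, so volume = 152.5778 × 81 = 12358.802 L ≈ 12360 L.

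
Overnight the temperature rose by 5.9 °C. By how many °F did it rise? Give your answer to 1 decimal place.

10.6 °F

A change of 1 °C equals a change of 1.8 °F: Δ°F = 5.9 × 1.8 = 10.6 °F.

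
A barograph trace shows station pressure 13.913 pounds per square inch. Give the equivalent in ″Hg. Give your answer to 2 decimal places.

28.33 inHg

1 psi = 2.03602 inHg, so 13.913 × 2.03602 = 28.33 inHg.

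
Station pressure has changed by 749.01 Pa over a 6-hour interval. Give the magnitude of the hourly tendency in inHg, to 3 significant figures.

0.0369 inHg per hour

749.01 Pa / 6 h × 0.0002953 inHg/Pa = 0.0369 inHg/h.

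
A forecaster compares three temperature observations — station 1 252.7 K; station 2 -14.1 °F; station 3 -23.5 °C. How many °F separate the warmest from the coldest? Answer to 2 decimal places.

9.29 °F

station 1: 252.7 K = -20.450 °C.
station 2: -14.1 °F = -25.611 °C.
Spread: (-20.450) − (-25.611) = 5.161 °C = 9.29 °F.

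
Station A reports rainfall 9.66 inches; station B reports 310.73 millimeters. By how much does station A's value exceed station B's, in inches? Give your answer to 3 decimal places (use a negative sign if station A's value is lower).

-2.573 in

station B: 310.73 mm = 12.23346 in.
Difference: 9.66000 − 12.23346 = -2.573 in.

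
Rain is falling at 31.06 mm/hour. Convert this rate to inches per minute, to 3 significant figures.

0.0204 in/minute

31.06 mm/hour × 0.0393701 in/mm × 0.0166667 hour/minute = 0.0204 in/minute.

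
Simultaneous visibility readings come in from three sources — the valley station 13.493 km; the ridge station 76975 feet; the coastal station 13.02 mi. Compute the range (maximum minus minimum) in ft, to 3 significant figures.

the valley station: 13.493 km = 44268.37 ft.
the coastal station: 13.02 SM = 68745.60 ft.
Spread: 76975.00 − 44268.37 = 32700 ft.

32700 ft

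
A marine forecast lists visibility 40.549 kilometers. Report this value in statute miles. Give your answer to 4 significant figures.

25.20 SM

1 km = 0.621371 SM, so 40.549 × 0.621371 = 25.20 SM.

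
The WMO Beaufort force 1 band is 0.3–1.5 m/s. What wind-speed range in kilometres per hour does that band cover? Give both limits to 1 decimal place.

0.3–1.5 m/s × 3.6 = 1.1–5.4 km/h.

1.1 to 5.4 km/h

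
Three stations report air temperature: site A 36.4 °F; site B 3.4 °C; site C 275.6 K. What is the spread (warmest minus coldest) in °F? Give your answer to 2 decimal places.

1.72 °F

site A: 36.4 °F = 2.444 °C.
site C: 275.6 K = 2.450 °C.
Spread: 3.400 − 2.444 = 0.956 °C = 1.72 °F.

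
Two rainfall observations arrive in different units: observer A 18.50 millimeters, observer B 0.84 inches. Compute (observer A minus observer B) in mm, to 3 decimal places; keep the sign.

observer B: 0.84 in = 21.33600 mm.
Difference: 18.50000 − 21.33600 = -2.836 mm.

-2.836 mm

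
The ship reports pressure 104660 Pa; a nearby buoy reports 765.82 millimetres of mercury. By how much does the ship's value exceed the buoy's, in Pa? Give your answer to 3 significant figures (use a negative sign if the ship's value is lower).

the buoy: 765.82 mmHg = 102100.95 Pa.
Difference: 104660.00 − 102100.95 = 2560 Pa.

2560 Pa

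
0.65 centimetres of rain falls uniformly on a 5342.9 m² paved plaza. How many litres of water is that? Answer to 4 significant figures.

Depth: 0.65 cm × 10 = 6.5 mm.
1 mm over 1 m² is 1 L, so volume = 6.5 × 5342.9 = 34728.85 L ≈ 34730 L.

34730 litres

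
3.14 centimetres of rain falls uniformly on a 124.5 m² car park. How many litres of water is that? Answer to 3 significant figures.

Depth: 3.14 cm × 10 = 31.4 mm.
1 mm over 1 m² is 1 L, so volume = 31.4 × 124.5 = 3909.3 L ≈ 3910 L.

3910 litres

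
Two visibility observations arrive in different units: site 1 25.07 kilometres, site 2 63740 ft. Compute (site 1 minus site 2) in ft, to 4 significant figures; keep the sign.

18510 ft

site 1: 25.07 km = 82250.66 ft.
Difference: 82250.66 − 63740.00 = 18510 ft.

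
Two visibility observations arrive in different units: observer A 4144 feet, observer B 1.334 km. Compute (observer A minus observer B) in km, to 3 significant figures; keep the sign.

-0.0709 km

observer A: 4144 ft = 1.263091 km.
Difference: 1.263091 − 1.334000 = -0.0709 km.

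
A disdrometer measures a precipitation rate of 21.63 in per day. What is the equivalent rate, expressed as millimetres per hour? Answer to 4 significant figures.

22.89 mm/hour

21.63 in/day × 25.4 mm/in × 0.0416667 day/hour = 22.89 mm/hour.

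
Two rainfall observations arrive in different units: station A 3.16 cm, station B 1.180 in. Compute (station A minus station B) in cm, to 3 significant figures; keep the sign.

0.163 cm

station B: 1.180 in = 2.99720 cm.
Difference: 3.16000 − 2.99720 = 0.163 cm.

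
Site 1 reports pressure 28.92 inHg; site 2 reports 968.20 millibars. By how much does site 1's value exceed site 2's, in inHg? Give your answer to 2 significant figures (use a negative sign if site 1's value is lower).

0.33 inHg

site 2: 968.20 mb = 28.5909 inHg.
Difference: 28.9200 − 28.5909 = 0.33 inHg.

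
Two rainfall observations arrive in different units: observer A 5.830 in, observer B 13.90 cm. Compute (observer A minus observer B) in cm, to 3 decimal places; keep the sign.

observer A: 5.830 in = 14.80820 cm.
Difference: 14.80820 − 13.90000 = 0.908 cm.

0.908 cm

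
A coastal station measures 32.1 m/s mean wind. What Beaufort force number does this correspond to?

32.1 m/s lies in the Beaufort 11 band (violent storm, 28.5–32.6 m/s).

Beaufort force 11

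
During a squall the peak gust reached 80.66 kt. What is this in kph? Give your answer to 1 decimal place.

1 kt = 1.852 km/h, so 80.66 × 1.852 = 149.4 km/h.

149.4 km/h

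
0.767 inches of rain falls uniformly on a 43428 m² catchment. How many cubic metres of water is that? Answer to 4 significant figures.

Depth: 0.767 in × 25.4 = 19.4818 mm.
1 mm over 1 m² is 1 L, so volume = 19.4818 × 43428 = 846055.61 L = 846.1 m³.

846.1 cubic metres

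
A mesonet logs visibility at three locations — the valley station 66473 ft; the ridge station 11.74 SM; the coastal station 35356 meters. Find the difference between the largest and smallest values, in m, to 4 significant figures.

16460 m

the valley station: 66473 ft = 20260.97 m.
the ridge station: 11.74 SM = 18893.70 m.
Spread: 35356.00 − 18893.70 = 16460 m.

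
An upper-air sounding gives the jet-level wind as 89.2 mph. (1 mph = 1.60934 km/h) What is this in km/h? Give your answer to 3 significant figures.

144 km/h

1 mph = 1.60934 km/h, so 89.2 × 1.60934 = 144 km/h.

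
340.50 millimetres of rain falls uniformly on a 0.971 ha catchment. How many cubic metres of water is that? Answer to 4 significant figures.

Area: 0.971 ha = 9710 m².
1 mm over 1 m² is 1 L, so volume = 340.5 × 9710 = 3306255 L = 3306 m³.

3306 cubic metres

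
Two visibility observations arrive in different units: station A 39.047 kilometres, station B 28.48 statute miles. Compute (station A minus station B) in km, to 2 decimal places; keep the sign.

-6.79 km

station B: 28.48 SM = 45.8341 km.
Difference: 39.0470 − 45.8341 = -6.79 km.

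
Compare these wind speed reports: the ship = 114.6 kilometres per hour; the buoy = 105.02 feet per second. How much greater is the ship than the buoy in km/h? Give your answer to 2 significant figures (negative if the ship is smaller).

-0.64 km/h

the buoy: 105.02 ft/s = 115.2363 km/h.
Difference: 114.6000 − 115.2363 = -0.64 km/h.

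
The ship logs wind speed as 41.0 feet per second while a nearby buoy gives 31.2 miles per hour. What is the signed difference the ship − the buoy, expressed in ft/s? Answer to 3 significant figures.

-4.76 ft/s

the buoy: 31.2 mph = 45.7600 ft/s.
Difference: 41.0000 − 45.7600 = -4.76 ft/s.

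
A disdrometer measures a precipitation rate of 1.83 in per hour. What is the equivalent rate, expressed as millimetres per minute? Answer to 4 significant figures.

0.7747 mm/minute

1.83 in/hour × 25.4 mm/in × 0.0166667 hour/minute = 0.7747 mm/minute.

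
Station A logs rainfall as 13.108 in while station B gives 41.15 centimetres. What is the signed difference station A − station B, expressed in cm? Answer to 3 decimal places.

-7.856 cm

station A: 13.108 in = 33.29432 cm.
Difference: 33.29432 − 41.15000 = -7.856 cm.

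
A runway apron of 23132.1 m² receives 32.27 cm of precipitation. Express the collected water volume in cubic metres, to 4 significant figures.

Depth: 32.27 cm × 10 = 322.7 mm.
1 mm over 1 m² is 1 L, so volume = 322.7 × 23132.1 = 7464728.7 L = 7465 m³.

7465 cubic metres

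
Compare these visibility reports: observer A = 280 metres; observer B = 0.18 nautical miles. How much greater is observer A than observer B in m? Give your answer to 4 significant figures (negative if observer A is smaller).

observer B: 0.18 nmi = 333.3600 m.
Difference: 280.0000 − 333.3600 = -53.36 m.

-53.36 m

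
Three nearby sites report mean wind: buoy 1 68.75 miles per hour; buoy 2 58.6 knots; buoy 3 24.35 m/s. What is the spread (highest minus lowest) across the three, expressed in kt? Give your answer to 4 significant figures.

buoy 1: 68.75 mph = 59.7421 kt.
buoy 3: 24.35 m/s = 47.3326 kt.
Spread: 59.7421 − 47.3326 = 12.41 kt.

12.41 kt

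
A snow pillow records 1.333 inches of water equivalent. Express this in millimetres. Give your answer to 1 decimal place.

1 in = 25.4 mm, so 1.333 × 25.4 = 33.9 mm.

33.9 mm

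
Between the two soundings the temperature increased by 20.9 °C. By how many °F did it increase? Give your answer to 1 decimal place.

37.6 °F

For a temperature change the 32° offset cancels: Δ°F = 20.9 × 1.8 = 37.6 °F.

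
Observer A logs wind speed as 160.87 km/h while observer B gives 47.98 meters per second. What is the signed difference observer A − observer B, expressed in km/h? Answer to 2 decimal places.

-11.86 km/h

observer B: 47.98 m/s = 172.7280 km/h.
Difference: 160.8700 − 172.7280 = -11.86 km/h.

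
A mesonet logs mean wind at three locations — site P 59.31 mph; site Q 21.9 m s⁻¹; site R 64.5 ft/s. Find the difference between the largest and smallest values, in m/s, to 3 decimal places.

site P: 59.31 mph = 26.51394 m/s.
site R: 64.5 ft/s = 19.65960 m/s.
Spread: 26.51394 − 19.65960 = 6.854 m/s.

6.854 m/s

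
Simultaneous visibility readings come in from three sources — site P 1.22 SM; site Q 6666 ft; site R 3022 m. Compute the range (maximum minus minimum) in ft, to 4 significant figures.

site P: 1.22 SM = 6441.60 ft.
site R: 3022 m = 9914.70 ft.
Spread: 9914.70 − 6441.60 = 3473 ft.

3473 ft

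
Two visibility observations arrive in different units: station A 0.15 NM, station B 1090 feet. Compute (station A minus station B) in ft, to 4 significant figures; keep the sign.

station A: 0.15 nmi = 911.417 ft.
Difference: 911.417 − 1090.000 = -178.6 ft.

-178.6 ft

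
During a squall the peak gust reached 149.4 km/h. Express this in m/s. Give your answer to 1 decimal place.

41.5 m/s

1 km/h = 0.277778 m/s, so 149.4 × 0.277778 = 41.5 m/s.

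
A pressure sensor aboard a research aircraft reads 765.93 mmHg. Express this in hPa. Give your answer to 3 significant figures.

1 mmHg = 1.33322 hPa, so 765.93 × 1.33322 = 1020 hPa.

1020 hPa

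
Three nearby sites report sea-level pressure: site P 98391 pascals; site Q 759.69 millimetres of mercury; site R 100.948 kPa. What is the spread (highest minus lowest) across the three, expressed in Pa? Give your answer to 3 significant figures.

2890 Pa

site Q: 759.69 mmHg = 101283.68 Pa.
site R: 100.948 kPa = 100948.00 Pa.
Spread: 101283.68 − 98391.00 = 2890 Pa.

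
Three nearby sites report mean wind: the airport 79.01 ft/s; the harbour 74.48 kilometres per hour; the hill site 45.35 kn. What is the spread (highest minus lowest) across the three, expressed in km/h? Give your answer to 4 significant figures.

12.22 km/h

the airport: 79.01 ft/s = 86.6961 km/h.
the hill site: 45.35 kt = 83.9882 km/h.
Spread: 86.6961 − 74.4800 = 12.22 km/h.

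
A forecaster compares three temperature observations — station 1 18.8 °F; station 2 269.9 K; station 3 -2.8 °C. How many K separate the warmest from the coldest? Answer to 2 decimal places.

4.53 K

station 1: 18.8 °F = -7.333 °C.
station 2: 269.9 K = -3.250 °C.
Spread: (-2.800) − (-7.333) = 4.533 °C.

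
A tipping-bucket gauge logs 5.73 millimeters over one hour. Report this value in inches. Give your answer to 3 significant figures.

0.226 in

1 mm = 0.0393701 in, so 5.73 × 0.0393701 = 0.226 in.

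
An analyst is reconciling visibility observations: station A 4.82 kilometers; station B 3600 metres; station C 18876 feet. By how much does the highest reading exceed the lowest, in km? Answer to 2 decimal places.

2.15 km

station B: 3600 m = 3.6000 km.
station C: 18876 ft = 5.7534 km.
Spread: 5.7534 − 3.6000 = 2.15 km.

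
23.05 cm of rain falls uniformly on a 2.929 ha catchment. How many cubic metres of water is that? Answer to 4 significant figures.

Depth: 23.05 cm × 10 = 230.5 mm.
Area: 2.929 ha = 29290 m².
1 mm over 1 m² is 1 L, so volume = 230.5 × 29290 = 6751345 L = 6751 m³.

6751 cubic metres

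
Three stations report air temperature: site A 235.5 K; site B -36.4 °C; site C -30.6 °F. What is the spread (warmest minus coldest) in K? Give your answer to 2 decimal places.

site A: 235.5 K = -37.650 °C.
site C: -30.6 °F = -34.778 °C.
Spread: (-34.778) − (-37.650) = 2.872 °C.

2.87 K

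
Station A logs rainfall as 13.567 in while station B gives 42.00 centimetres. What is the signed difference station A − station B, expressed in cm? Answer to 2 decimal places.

station A: 13.567 in = 34.4602 cm.
Difference: 34.4602 − 42.0000 = -7.54 cm.

-7.54 cm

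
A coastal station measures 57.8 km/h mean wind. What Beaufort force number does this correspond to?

Beaufort force 7

57.8 km/h = 16.1 m/s, which is Beaufort 7 (near gale, 13.9–17.1 m/s).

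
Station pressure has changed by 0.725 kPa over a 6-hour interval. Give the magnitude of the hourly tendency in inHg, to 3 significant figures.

0.725 kPa / 6 h × 0.2953 inHg/kPa = 0.0357 inHg/h.

0.0357 inHg per hour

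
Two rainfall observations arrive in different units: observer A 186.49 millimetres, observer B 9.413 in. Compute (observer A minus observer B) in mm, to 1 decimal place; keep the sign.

-52.6 mm

observer B: 9.413 in = 239.090 mm.
Difference: 186.490 − 239.090 = -52.6 mm.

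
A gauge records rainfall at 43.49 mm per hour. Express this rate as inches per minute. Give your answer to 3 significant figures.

43.49 mm/hour × 0.0393701 in/mm × 0.0166667 hour/minute = 0.0285 in/minute.

0.0285 in/minute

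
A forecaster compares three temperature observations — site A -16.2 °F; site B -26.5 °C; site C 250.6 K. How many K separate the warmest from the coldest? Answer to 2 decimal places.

4.23 K

site A: -16.2 °F = -26.778 °C.
site C: 250.6 K = -22.550 °C.
Spread: (-22.550) − (-26.778) = 4.228 °C.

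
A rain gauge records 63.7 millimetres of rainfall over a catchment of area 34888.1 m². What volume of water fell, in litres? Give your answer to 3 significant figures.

2220000 litres

1 mm over 1 m² is 1 L, so volume = 63.7 × 34888.1 = 2222372 L ≈ 2220000 L.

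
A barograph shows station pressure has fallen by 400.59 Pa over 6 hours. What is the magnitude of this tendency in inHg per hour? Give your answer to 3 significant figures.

0.0197 inHg per hour

400.59 Pa / 6 h × 0.0002953 inHg/Pa = 0.0197 inHg/h.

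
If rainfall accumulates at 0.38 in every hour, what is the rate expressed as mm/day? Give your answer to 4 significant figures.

0.38 in/hour × 25.4 mm/in × 24 hour/day = 231.6 mm/day.

231.6 mm/day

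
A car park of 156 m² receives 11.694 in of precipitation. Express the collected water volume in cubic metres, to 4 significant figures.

46.34 cubic metres

Depth: 11.694 in × 25.4 = 297.0276 mm.
1 mm over 1 m² is 1 L, so volume = 297.0276 × 156 = 46336.306 L = 46.34 m³.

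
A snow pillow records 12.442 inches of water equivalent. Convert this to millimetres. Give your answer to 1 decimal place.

316.0 mm

1 in = 25.4 mm, so 12.442 × 25.4 = 316.0 mm.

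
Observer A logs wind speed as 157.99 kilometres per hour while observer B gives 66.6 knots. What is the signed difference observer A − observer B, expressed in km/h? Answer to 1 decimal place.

34.6 km/h

observer B: 66.6 kt = 123.343 km/h.
Difference: 157.990 − 123.343 = 34.6 km/h.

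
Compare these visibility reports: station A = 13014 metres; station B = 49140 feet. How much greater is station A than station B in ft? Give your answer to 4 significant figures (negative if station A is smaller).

-6443 ft

station A: 13014 m = 42696.85 ft.
Difference: 42696.85 − 49140.00 = -6443 ft.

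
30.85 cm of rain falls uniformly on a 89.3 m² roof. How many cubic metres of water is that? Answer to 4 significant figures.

Depth: 30.85 cm × 10 = 308.5 mm.
1 mm over 1 m² is 1 L, so volume = 308.5 × 89.3 = 27549.05 L = 27.55 m³.

27.55 cubic metres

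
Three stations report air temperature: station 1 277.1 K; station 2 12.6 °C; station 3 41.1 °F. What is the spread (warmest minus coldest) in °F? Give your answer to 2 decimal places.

15.57 °F

station 1: 277.1 K = 3.950 °C.
station 3: 41.1 °F = 5.056 °C.
Spread: 12.600 − 3.950 = 8.650 °C = 15.57 °F.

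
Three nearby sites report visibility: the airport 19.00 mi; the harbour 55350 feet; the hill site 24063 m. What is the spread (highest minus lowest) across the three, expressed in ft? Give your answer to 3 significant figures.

the airport: 19.00 SM = 100320.00 ft.
the hill site: 24063 m = 78946.85 ft.
Spread: 100320.00 − 55350.00 = 45000 ft.

45000 ft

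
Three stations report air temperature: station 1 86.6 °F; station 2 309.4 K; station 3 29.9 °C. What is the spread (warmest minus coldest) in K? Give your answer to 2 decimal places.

station 1: 86.6 °F = 30.333 °C.
station 2: 309.4 K = 36.250 °C.
Spread: 36.250 − 29.900 = 6.350 °C.

6.35 K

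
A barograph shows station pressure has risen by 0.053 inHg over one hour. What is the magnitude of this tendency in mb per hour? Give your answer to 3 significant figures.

1.79 mb per hour

0.053 inHg / 1 h × 33.8639 mb/inHg = 1.79 mb/h.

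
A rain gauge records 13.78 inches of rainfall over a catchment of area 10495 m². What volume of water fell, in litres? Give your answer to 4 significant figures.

Depth: 13.78 in × 25.4 = 350.012 mm.
1 mm over 1 m² is 1 L, so volume = 350.012 × 10495 = 3673375.9 L ≈ 3673000 L.

3673000 litres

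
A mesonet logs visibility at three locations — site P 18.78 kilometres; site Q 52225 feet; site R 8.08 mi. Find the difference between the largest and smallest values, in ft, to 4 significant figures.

site P: 18.78 km = 61614.17 ft.
site R: 8.08 SM = 42662.40 ft.
Spread: 61614.17 − 42662.40 = 18950 ft.

18950 ft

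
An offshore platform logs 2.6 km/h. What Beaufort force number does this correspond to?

2.6 km/h = 0.7 m/s, which is Beaufort 1 (light air, 0.3–1.5 m/s).

Beaufort force 1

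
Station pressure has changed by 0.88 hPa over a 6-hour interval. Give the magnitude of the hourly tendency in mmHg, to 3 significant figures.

0.110 mmHg per hour

0.88 hPa / 6 h × 0.750062 mmHg/hPa = 0.110 mmHg/h.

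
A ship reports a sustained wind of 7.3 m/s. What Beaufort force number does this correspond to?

Beaufort force 4

7.3 m/s lies in the Beaufort 4 band (moderate breeze, 5.5–7.9 m/s).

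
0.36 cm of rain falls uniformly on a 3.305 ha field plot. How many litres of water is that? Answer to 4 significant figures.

Depth: 0.36 cm × 10 = 3.6 mm.
Area: 3.305 ha = 33050 m².
1 mm over 1 m² is 1 L, so volume = 3.6 × 33050 = 118980 L ≈ 119000 L.

119000 litres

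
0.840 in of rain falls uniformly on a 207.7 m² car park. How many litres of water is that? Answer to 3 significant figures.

4430 litres

Depth: 0.840 in × 25.4 = 21.336 mm.
1 mm over 1 m² is 1 L, so volume = 21.336 × 207.7 = 4431.4872 L ≈ 4430 L.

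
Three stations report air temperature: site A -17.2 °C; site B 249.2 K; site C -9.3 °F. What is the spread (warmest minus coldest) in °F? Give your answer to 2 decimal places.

12.15 °F

site B: 249.2 K = -23.950 °C.
site C: -9.3 °F = -22.944 °C.
Spread: (-17.200) − (-23.950) = 6.750 °C = 12.15 °F.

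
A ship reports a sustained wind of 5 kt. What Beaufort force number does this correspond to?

Beaufort force 2

5 kt lies in the Beaufort 2 band (light breeze, 4–6 kt).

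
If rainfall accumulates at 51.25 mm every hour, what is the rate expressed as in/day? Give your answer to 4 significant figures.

48.43 in/day

51.25 mm/hour × 0.0393701 in/mm × 24 hour/day = 48.43 in/day.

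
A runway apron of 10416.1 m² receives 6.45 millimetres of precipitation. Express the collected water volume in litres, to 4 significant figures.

1 mm over 1 m² is 1 L, so volume = 6.45 × 10416.1 = 67183.845 L ≈ 67180 L.

67180 litres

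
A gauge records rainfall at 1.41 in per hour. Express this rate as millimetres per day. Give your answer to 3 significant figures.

860 mm/day

1.41 in/hour × 25.4 mm/in × 24 hour/day = 860 mm/day.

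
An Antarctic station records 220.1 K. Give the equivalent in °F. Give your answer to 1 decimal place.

First to °C: -53.05 °C.
Then to °F: -63.5 °F.

-63.5 °F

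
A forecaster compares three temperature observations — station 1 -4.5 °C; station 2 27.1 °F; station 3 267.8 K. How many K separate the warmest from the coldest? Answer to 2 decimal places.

station 2: 27.1 °F = -2.722 °C.
station 3: 267.8 K = -5.350 °C.
Spread: (-2.722) − (-5.350) = 2.628 °C.

2.63 K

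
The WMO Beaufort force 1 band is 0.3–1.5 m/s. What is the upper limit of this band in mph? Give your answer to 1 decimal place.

0.3–1.5 m/s × 2.237 = 0.7–3.4 mph.

3.4 mph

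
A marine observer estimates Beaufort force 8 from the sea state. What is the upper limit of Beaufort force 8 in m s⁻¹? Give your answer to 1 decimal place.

20.7 m/s

Beaufort 8 (gale) spans 17.2–20.7 m/s.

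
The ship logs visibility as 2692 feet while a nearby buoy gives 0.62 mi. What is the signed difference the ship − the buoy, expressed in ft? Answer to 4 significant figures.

the buoy: 0.62 SM = 3273.600 ft.
Difference: 2692.000 − 3273.600 = -581.6 ft.

-581.6 ft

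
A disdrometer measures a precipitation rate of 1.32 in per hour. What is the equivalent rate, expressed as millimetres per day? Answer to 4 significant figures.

1.32 in/hour × 25.4 mm/in × 24 hour/day = 804.7 mm/day.

804.7 mm/day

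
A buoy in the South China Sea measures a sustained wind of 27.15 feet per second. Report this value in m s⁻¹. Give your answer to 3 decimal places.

8.275 m/s

1 ft/s = 0.3048 m/s, so 27.15 × 0.3048 = 8.275 m/s.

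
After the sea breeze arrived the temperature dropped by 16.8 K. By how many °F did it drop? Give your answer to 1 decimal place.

30.2 °F

A change of 1 °C equals a change of 1.8 °F: Δ°F = 16.8 × 1.8 = 30.2 °F.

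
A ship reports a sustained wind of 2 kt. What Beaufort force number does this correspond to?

2 kt lies in the Beaufort 1 band (light air, 1–3 kt).

Beaufort force 1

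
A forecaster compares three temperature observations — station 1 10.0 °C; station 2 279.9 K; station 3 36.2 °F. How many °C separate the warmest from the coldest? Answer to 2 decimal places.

station 2: 279.9 K = 6.750 °C.
station 3: 36.2 °F = 2.333 °C.
Spread: 10.000 − 2.333 = 7.667 °C.

7.67 °C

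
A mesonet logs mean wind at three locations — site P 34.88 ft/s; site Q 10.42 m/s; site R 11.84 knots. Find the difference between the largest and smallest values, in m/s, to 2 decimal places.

4.54 m/s

site P: 34.88 ft/s = 10.6314 m/s.
site R: 11.84 kt = 6.0910 m/s.
Spread: 10.6314 − 6.0910 = 4.54 m/s.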